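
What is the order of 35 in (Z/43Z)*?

7

Since 35 ∈ (Z/43Z)^×, its order divides φ(43) = 43 − 1 = 42 = 2 · 3 · 7.
Divisors of 42: 1, 2, 3, 6, 7, 14, 21, 42.
Compute 35^d (mod 43) for the divisors d until we hit 1:
35^1 ≡ 35 (mod 43)
35^2 ≡ 21 (mod 43)
35^3 ≡ 4 (mod 43)
35^6 ≡ 16 (mod 43)
35^7 ≡ 1 (mod 43) ✓
Hence ord(35) = 7.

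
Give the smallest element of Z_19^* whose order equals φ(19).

2

φ(19) = 19 − 1 = 18 = 2 · 3^2.
g is a primitive root iff g^(18/q) ≢ 1 (mod 19) for each prime q ∈ {2, 3}.
g = 2: 2^9 ≡ 18; 2^6 ≡ 7 — none is 1, so 2 is a primitive root.
The smallest primitive root modulo 19 is 2.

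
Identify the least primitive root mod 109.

φ(109) = 109 − 1 = 108 = 2^2 · 3^3.
Test candidates g = 2, 3, … against the prime factors q ∈ {2, 3} of φ(109): g is a generator iff g^(108/q) ≢ 1 for every such q.
g = 2: 2^54 ≡ 108; 2^36 ≡ 1 — hits 1, so not a primitive root.
g = 3: 3^54 ≡ 1 — hits 1, so not a primitive root.
g = 4: 4^54 ≡ 1 — hits 1, so not a primitive root.
g = 5: 5^54 ≡ 1 — hits 1, so not a primitive root.
g = 6: 6^54 ≡ 108; 6^36 ≡ 63 — none is 1, so 6 is a primitive root.
Hence the least primitive root of 109 is 6.

6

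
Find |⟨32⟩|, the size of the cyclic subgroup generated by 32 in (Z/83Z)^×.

82

The order of 32 must divide φ(83) = 83 − 1 = 82 = 2 · 41.
Divisors of 82: 1, 2, 41, 82.
Test each divisor d:
32^1 ≡ 32
32^2 ≡ 28
32^41 ≡ 82
32^82 ≡ 1
Therefore the multiplicative order of 32 modulo 83 is 82.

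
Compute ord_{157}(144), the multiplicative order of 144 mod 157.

ord(144) | φ(157) = 157 − 1 = 156 = 2^2 · 3 · 13.
Divisors of 156: 1, 2, 3, 4, 6, 12, 13, 26, 39, 52, 78, 156.
Test each divisor d:
144^1 ≡ 144
144^2 ≡ 12
144^3 ≡ 1
The smallest such exponent is 3, so the order of 144 is 3.

3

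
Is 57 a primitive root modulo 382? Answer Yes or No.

Yes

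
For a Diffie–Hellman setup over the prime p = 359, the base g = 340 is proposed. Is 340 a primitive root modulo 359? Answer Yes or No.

No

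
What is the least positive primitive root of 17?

φ(17) = 17 − 1 = 16 = 2^4.
Test candidates g = 2, 3, … against the prime factors q ∈ {2} of φ(17): g is a generator iff g^(16/q) ≢ 1 for every such q.
g = 2: 2^8 ≡ 1 — hits 1, so not a primitive root.
g = 3: 3^8 ≡ 16 — none is 1, so 3 is a primitive root.
The smallest primitive root modulo 17 is 3.

3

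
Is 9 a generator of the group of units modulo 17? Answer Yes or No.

No

φ(17) = 17 − 1 = 16 = 2^4.
9 is a primitive root mod 17 iff 9^(φ(17)/q) ≢ 1 for every prime q | φ(17), i.e. q ∈ {2}.
9^8 ≡ 1 (mod 17)  [q = 2: ≡ 1 ✗]
Since 9^8 ≡ 1, the order of 9 divides 8 < 16, so 9 is not a primitive root.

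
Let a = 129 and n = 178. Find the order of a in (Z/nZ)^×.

44

ord(129) | φ(178) = φ(2)·φ(89) = 1·88 = 88 = 2^3 · 11.
Divisors of 88: 1, 2, 4, 8, 11, 22, 44, 88.
Check 129^d mod 178 for each divisor in increasing order:
129^1 ≡ 129
129^2 ≡ 87
129^4 ≡ 93
129^8 ≡ 105
129^11 ≡ 55
129^22 ≡ 177
129^44 ≡ 1
The smallest such exponent is 44, so the order of 129 is 44.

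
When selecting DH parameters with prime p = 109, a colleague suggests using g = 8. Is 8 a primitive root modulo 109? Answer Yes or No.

No

φ(109) = 109 − 1 = 108 = 2^2 · 3^3.
Test 8^(108/q) mod 109 for each prime factor q of 108:
8^54 ≡ 108 (mod 109)  [q = 2: ≢ 1 ✓]
8^36 ≡ 1 (mod 109)  [q = 3: ≡ 1 ✗]
The check at q = 3 fails, so 8 generates a proper subgroup.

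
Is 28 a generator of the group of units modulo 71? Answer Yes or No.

Yes

φ(71) = 71 − 1 = 70 = 2 · 5 · 7.
Test 28^(70/q) mod 71 for each prime factor q of 70:
28^35 ≡ 70 (mod 71)  [q = 2: ≢ 1 ✓]
28^14 ≡ 57 (mod 71)  [q = 5: ≢ 1 ✓]
28^10 ≡ 30 (mod 71)  [q = 7: ≢ 1 ✓]
None equal 1, so ord_71(28) = 70: 28 is a primitive root.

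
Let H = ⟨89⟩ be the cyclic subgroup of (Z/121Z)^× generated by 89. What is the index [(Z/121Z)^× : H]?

10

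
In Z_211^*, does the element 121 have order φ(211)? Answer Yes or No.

No

φ(211) = 211 − 1 = 210 = 2 · 3 · 5 · 7.
Test 121^(210/q) mod 211 for each prime factor q of 210:
121^105 ≡ 1 (mod 211)  [q = 2: ≡ 1 ✗]
121^70 ≡ 1 (mod 211)  [q = 3: ≡ 1 ✗]
121^42 ≡ 71 (mod 211)  [q = 5: ≢ 1 ✓]
121^30 ≡ 123 (mod 211)  [q = 7: ≢ 1 ✓]
Since 121^105 ≡ 1, the order of 121 divides 105 < 210, so 121 is not a primitive root.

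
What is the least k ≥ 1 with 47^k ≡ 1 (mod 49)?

42

The order of 47 must divide φ(49) = φ(7^2) = 7·(7−1) = 42 = 2 · 3 · 7.
Divisors of 42: 1, 2, 3, 6, 7, 14, 21, 42.
Test each divisor d:
47^1 ≡ 47 (mod 49)
47^2 ≡ 4 (mod 49)
47^3 ≡ 41 (mod 49)
47^6 ≡ 15 (mod 49)
47^7 ≡ 19 (mod 49)
47^14 ≡ 18 (mod 49)
47^21 ≡ 48 (mod 49)
47^42 ≡ 1 (mod 49) ✓
Hence ord(47) = 42.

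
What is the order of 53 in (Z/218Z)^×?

108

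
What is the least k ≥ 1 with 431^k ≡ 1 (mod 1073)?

By Lagrange's theorem, ord_1073(431) divides φ(1073) = φ(29·37) = (29−1)·(37−1) = 28·36 = 1008 = 2^4 · 3^2 · 7.
Divisors of 1008: 1, 2, 3, 4, 6, 7, 8, 9, 12, 14, 16, 18, 21, 24, 28, 36, 42, 48, 56, 63, 72, 84, 112, 126, 144, 168, 252, 336, 504, 1008.
Compute 431^d (mod 1073) for the divisors d until we hit 1:
431^1 ≡ 431 (mod 1073)
431^2 ≡ 132 (mod 1073)
431^3 ≡ 23 (mod 1073)
431^4 ≡ 256 (mod 1073)
431^6 ≡ 529 (mod 1073)
431^7 ≡ 523 (mod 1073)
431^8 ≡ 83 (mod 1073)
431^9 ≡ 364 (mod 1073)
431^12 ≡ 861 (mod 1073)
431^14 ≡ 987 (mod 1073)
431^16 ≡ 451 (mod 1073)
431^18 ≡ 517 (mod 1073)
431^21 ≡ 88 (mod 1073)
431^24 ≡ 951 (mod 1073)
431^28 ≡ 958 (mod 1073)
431^36 ≡ 112 (mod 1073)
431^42 ≡ 233 (mod 1073)
431^48 ≡ 935 (mod 1073)
431^56 ≡ 349 (mod 1073)
431^63 ≡ 117 (mod 1073)
431^72 ≡ 741 (mod 1073)
431^84 ≡ 639 (mod 1073)
431^112 ≡ 552 (mod 1073)
431^126 ≡ 813 (mod 1073)
431^144 ≡ 778 (mod 1073)
431^168 ≡ 581 (mod 1073)
431^252 ≡ 1 (mod 1073) ✓
So ord_1073(431) = 252.

252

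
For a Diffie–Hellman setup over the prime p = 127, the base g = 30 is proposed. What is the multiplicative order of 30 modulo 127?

Since 30 ∈ (Z/127Z)^×, its order divides φ(127) = 127 − 1 = 126 = 2 · 3^2 · 7.
Divisors of 126: 1, 2, 3, 6, 7, 9, 14, 18, 21, 42, 63, 126.
Evaluate successive powers at the divisors of 126:
30^1 ≡ 30
30^2 ≡ 11
30^3 ≡ 76
30^6 ≡ 61
30^7 ≡ 52
30^9 ≡ 64
30^14 ≡ 37
30^18 ≡ 32
30^21 ≡ 19
30^42 ≡ 107
30^63 ≡ 1
Hence ord(30) = 63.

63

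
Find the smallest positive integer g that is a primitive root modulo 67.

2

φ(67) = 67 − 1 = 66 = 2 · 3 · 11.
Test candidates g = 2, 3, … against the prime factors q ∈ {2, 3, 11} of φ(67): g is a generator iff g^(66/q) ≢ 1 for every such q.
g = 2: 2^33 ≡ 66; 2^22 ≡ 37; 2^6 ≡ 64 — none is 1, so 2 is a primitive root.
The smallest primitive root modulo 67 is 2.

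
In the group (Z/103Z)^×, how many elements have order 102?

32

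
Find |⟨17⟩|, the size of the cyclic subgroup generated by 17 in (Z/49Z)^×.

42

ord(17) | φ(49) = φ(7^2) = 7·(7−1) = 42 = 2 · 3 · 7.
Divisors of 42: 1, 2, 3, 6, 7, 14, 21, 42.
Check 17^d mod 49 for each divisor in increasing order:
17^1 ≡ 17 (mod 49)
17^2 ≡ 44 (mod 49)
17^3 ≡ 13 (mod 49)
17^6 ≡ 22 (mod 49)
17^7 ≡ 31 (mod 49)
17^14 ≡ 30 (mod 49)
17^21 ≡ 48 (mod 49)
17^42 ≡ 1 (mod 49) ✓
Hence ord(17) = 42.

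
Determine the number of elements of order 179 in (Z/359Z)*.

φ(359) = 359 − 1 = 358 = 2 · 179.
In a cyclic group of order 358, there are φ(d) elements of order d for each divisor d of 358, and zero for non-divisors.
179 | 358, and φ(179) = 179 − 1 = 178.

178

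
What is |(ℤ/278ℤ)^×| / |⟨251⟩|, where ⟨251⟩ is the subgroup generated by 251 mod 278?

6

The order of 251 must divide φ(278) = φ(2)·φ(139) = 1·138 = 138 = 2 · 3 · 23.
Divisors of 138: 1, 2, 3, 6, 23, 46, 69, 138.
Check 251^d mod 278 for each divisor in increasing order:
251^1 ≡ 251 (mod 278)
251^2 ≡ 173 (mod 278)
251^3 ≡ 55 (mod 278)
251^6 ≡ 245 (mod 278)
251^23 ≡ 1 (mod 278) ✓
So ord_278(251) = 23, hence |⟨251⟩| = 23.
[(Z/278Z)^× : ⟨251⟩] = 138/23 = 6.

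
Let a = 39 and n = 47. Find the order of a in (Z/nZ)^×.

46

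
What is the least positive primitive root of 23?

5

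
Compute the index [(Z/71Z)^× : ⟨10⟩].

2

By Lagrange's theorem, ord_71(10) divides φ(71) = 71 − 1 = 70 = 2 · 5 · 7.
Divisors of 70: 1, 2, 5, 7, 10, 14, 35, 70.
Test each divisor d:
10^1 ≡ 10 (mod 71)
10^2 ≡ 29 (mod 71)
10^5 ≡ 32 (mod 71)
10^7 ≡ 5 (mod 71)
10^10 ≡ 30 (mod 71)
10^14 ≡ 25 (mod 71)
10^35 ≡ 1 (mod 71) ✓
The order of 10 is 35, so the subgroup it generates has 35 elements.
Index = |(Z/71Z)^×| / |⟨10⟩| = 70 / 35 = 2.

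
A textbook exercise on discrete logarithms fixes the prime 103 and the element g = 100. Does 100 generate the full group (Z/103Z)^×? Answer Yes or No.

No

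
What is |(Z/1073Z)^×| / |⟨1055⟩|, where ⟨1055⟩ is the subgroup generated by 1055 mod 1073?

Since 1055 ∈ (Z/1073Z)^×, its order divides φ(1073) = φ(29·37) = (29−1)·(37−1) = 28·36 = 1008 = 2^4 · 3^2 · 7.
Divisors of 1008: 1, 2, 3, 4, 6, 7, 8, 9, 12, 14, 16, 18, 21, 24, 28, 36, 42, 48, 56, 63, 72, 84, 112, 126, 144, 168, 252, 336, 504, 1008.
Check 1055^d mod 1073 for each divisor in increasing order:
1055^1 ≡ 1055
1055^2 ≡ 324
1055^3 ≡ 606
1055^4 ≡ 895
1055^6 ≡ 270
1055^7 ≡ 505
1055^8 ≡ 567
1055^9 ≡ 524
1055^12 ≡ 1009
1055^14 ≡ 724
1055^16 ≡ 662
1055^18 ≡ 961
1055^21 ≡ 800
1055^24 ≡ 877
1055^28 ≡ 552
1055^36 ≡ 741
1055^42 ≡ 492
1055^48 ≡ 861
1055^56 ≡ 1045
1055^63 ≡ 882
1055^72 ≡ 778
1055^84 ≡ 639
1055^112 ≡ 784
1055^126 ≡ 1072
1055^144 ≡ 112
1055^168 ≡ 581
1055^252 ≡ 1
The order of 1055 is 252, so the subgroup it generates has 252 elements.
The index is φ(1073) / ord(1055) = 1008 / 252 = 4.

4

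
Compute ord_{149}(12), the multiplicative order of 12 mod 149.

148

Since 12 ∈ (Z/149Z)^×, its order divides φ(149) = 149 − 1 = 148 = 2^2 · 37.
Divisors of 148: 1, 2, 4, 37, 74, 148.
Test each divisor d:
12^1 ≡ 12
12^2 ≡ 144
12^4 ≡ 25
12^37 ≡ 105
12^74 ≡ 148
12^148 ≡ 1
So ord_149(12) = 148.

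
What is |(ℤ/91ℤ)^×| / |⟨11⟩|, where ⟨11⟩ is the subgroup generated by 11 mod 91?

6

By Lagrange's theorem, ord_91(11) divides φ(91) = φ(7·13) = (7−1)·(13−1) = 6·12 = 72 = 2^3 · 3^2.
Divisors of 72: 1, 2, 3, 4, 6, 8, 9, 12, 18, 24, 36, 72.
Compute 11^d (mod 91) for the divisors d until we hit 1:
11^1 ≡ 11 (mod 91)
11^2 ≡ 30 (mod 91)
11^3 ≡ 57 (mod 91)
11^4 ≡ 81 (mod 91)
11^6 ≡ 64 (mod 91)
11^8 ≡ 9 (mod 91)
11^9 ≡ 8 (mod 91)
11^12 ≡ 1 (mod 91) ✓
Thus |⟨11⟩| = ord(11) = 12.
The index is φ(91) / ord(11) = 72 / 12 = 6.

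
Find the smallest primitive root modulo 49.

3

φ(49) = φ(7^2) = 7·(7−1) = 42 = 2 · 3 · 7.
Test candidates g = 2, 3, … against the prime factors q ∈ {2, 3, 7} of φ(49): g is a generator iff g^(42/q) ≢ 1 for every such q.
g = 2: 2^21 ≡ 1 — hits 1, so not a primitive root.
g = 3: 3^21 ≡ 48; 3^14 ≡ 30; 3^6 ≡ 43 — none is 1, so 3 is a primitive root.
So 3 is the smallest generator of (Z/49Z)^×.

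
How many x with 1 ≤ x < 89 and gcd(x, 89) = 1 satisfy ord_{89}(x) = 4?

2

φ(89) = 89 − 1 = 88 = 2^3 · 11.
Since (Z/89Z)^× is cyclic of order 88, the number of elements of order d is φ(d) when d | 88 and 0 otherwise.
4 = 2^2 divides 88, and φ(4) = 2.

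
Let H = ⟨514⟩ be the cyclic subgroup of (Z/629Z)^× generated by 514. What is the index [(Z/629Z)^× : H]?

16

By Lagrange's theorem, ord_629(514) divides φ(629) = φ(17·37) = (17−1)·(37−1) = 16·36 = 576 = 2^6 · 3^2.
Divisors of 576: 1, 2, 3, 4, 6, 8, 9, 12, 16, 18, 24, 32, 36, 48, 64, 72, 96, 144, 192, 288, 576.
Test each divisor d:
514^1 ≡ 514 (mod 629)
514^2 ≡ 16 (mod 629)
514^3 ≡ 47 (mod 629)
514^4 ≡ 256 (mod 629)
514^6 ≡ 322 (mod 629)
514^8 ≡ 120 (mod 629)
514^9 ≡ 38 (mod 629)
514^12 ≡ 528 (mod 629)
514^16 ≡ 562 (mod 629)
514^18 ≡ 186 (mod 629)
514^24 ≡ 137 (mod 629)
514^32 ≡ 86 (mod 629)
514^36 ≡ 1 (mod 629) ✓
So ord_629(514) = 36, hence |⟨514⟩| = 36.
Index = |(Z/629Z)^×| / |⟨514⟩| = 576 / 36 = 16.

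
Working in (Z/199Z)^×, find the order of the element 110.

By Lagrange's theorem, ord_199(110) divides φ(199) = 199 − 1 = 198 = 2 · 3^2 · 11.
Divisors of 198: 1, 2, 3, 6, 9, 11, 18, 22, 33, 66, 99, 198.
Compute 110^d (mod 199) for the divisors d until we hit 1:
110^1 ≡ 110
110^2 ≡ 160
110^3 ≡ 88
110^6 ≡ 182
110^9 ≡ 96
110^11 ≡ 37
110^18 ≡ 62
110^22 ≡ 175
110^33 ≡ 107
110^66 ≡ 106
110^99 ≡ 198
110^198 ≡ 1
So ord_199(110) = 198.

198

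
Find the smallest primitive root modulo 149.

φ(149) = 149 − 1 = 148 = 2^2 · 37.
Test candidates g = 2, 3, … against the prime factors q ∈ {2, 37} of φ(149): g is a generator iff g^(148/q) ≢ 1 for every such q.
g = 2: 2^74 ≡ 148; 2^4 ≡ 16 — none is 1, so 2 is a primitive root.
The smallest primitive root modulo 149 is 2.

2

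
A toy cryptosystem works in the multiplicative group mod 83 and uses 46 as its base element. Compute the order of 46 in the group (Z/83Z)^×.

82

Since 46 ∈ (Z/83Z)^×, its order divides φ(83) = 83 − 1 = 82 = 2 · 41.
Divisors of 82: 1, 2, 41, 82.
Compute 46^d (mod 83) for the divisors d until we hit 1:
46^1 ≡ 46 (mod 83)
46^2 ≡ 41 (mod 83)
46^41 ≡ 82 (mod 83)
46^82 ≡ 1 (mod 83) ✓
So ord_83(46) = 82.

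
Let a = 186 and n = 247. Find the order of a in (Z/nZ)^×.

By Lagrange's theorem, ord_247(186) divides φ(247) = φ(13·19) = (13−1)·(19−1) = 12·18 = 216 = 2^3 · 3^3.
Divisors of 216: 1, 2, 3, 4, 6, 8, 9, 12, 18, 24, 27, 36, 54, 72, 108, 216.
Evaluate successive powers at the divisors of 216:
186^1 ≡ 186 (mod 247)
186^2 ≡ 16 (mod 247)
186^3 ≡ 12 (mod 247)
186^4 ≡ 9 (mod 247)
186^6 ≡ 144 (mod 247)
186^8 ≡ 81 (mod 247)
186^9 ≡ 246 (mod 247)
186^12 ≡ 235 (mod 247)
186^18 ≡ 1 (mod 247) ✓
The smallest such exponent is 18, so the order of 186 is 18.

18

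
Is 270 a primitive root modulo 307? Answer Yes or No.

Yes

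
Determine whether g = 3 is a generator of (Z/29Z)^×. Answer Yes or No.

Yes

φ(29) = 29 − 1 = 28 = 2^2 · 7.
It suffices to check that the order of 3 is not a proper divisor of 28: compute 3^(28/q) for q ∈ {2, 7}.
3^14 ≡ 28 (mod 29)  [q = 2: ≢ 1 ✓]
3^4 ≡ 23 (mod 29)  [q = 7: ≢ 1 ✓]
Every test exponent gives a nontrivial residue, hence 3 generates the full group.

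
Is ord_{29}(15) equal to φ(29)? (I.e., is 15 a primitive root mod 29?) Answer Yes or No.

φ(29) = 29 − 1 = 28 = 2^2 · 7.
It suffices to check that the order of 15 is not a proper divisor of 28: compute 15^(28/q) for q ∈ {2, 7}.
15^14 ≡ 28 (mod 29)  [q = 2: ≢ 1 ✓]
15^4 ≡ 20 (mod 29)  [q = 7: ≢ 1 ✓]
Every test exponent gives a nontrivial residue, hence 15 generates the full group.

Yes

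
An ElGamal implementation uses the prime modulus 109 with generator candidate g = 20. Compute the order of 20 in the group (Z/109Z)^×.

Since 20 ∈ (Z/109Z)^×, its order divides φ(109) = 109 − 1 = 108 = 2^2 · 3^3.
Divisors of 108: 1, 2, 3, 4, 6, 9, 12, 18, 27, 36, 54, 108.
Compute 20^d (mod 109) for the divisors d until we hit 1:
20^1 ≡ 20 (mod 109)
20^2 ≡ 73 (mod 109)
20^3 ≡ 43 (mod 109)
20^4 ≡ 97 (mod 109)
20^6 ≡ 105 (mod 109)
20^9 ≡ 46 (mod 109)
20^12 ≡ 16 (mod 109)
20^18 ≡ 45 (mod 109)
20^27 ≡ 108 (mod 109)
20^36 ≡ 63 (mod 109)
20^54 ≡ 1 (mod 109) ✓
The smallest such exponent is 54, so the order of 20 is 54.

54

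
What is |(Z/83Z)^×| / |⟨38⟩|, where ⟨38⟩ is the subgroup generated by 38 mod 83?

The order of 38 must divide φ(83) = 83 − 1 = 82 = 2 · 41.
Divisors of 82: 1, 2, 41, 82.
Compute 38^d (mod 83) for the divisors d until we hit 1:
38^1 ≡ 38 (mod 83)
38^2 ≡ 33 (mod 83)
38^41 ≡ 1 (mod 83) ✓
So ord_83(38) = 41, hence |⟨38⟩| = 41.
The index is φ(83) / ord(38) = 82 / 41 = 2.

2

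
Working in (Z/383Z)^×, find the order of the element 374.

382

By Lagrange's theorem, ord_383(374) divides φ(383) = 383 − 1 = 382 = 2 · 191.
Divisors of 382: 1, 2, 191, 382.
Check 374^d mod 383 for each divisor in increasing order:
374^1 ≡ 374
374^2 ≡ 81
374^191 ≡ 382
374^382 ≡ 1
The smallest such exponent is 382, so the order of 374 is 382.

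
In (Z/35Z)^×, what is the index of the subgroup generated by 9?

4

Since 9 ∈ (Z/35Z)^×, its order divides φ(35) = φ(5·7) = (5−1)·(7−1) = 4·6 = 24 = 2^3 · 3.
Divisors of 24: 1, 2, 3, 4, 6, 8, 12, 24.
Test each divisor d:
9^1 ≡ 9
9^2 ≡ 11
9^3 ≡ 29
9^4 ≡ 16
9^6 ≡ 1
So ord_35(9) = 6, hence |⟨9⟩| = 6.
Index = |(Z/35Z)^×| / |⟨9⟩| = 24 / 6 = 4.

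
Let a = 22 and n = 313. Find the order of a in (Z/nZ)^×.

Since 22 ∈ (Z/313Z)^×, its order divides φ(313) = 313 − 1 = 312 = 2^3 · 3 · 13.
Divisors of 312: 1, 2, 3, 4, 6, 8, 12, 13, 24, 26, 39, 52, 78, 104, 156, 312.
Compute 22^d (mod 313) for the divisors d until we hit 1:
22^1 ≡ 22 (mod 313)
22^2 ≡ 171 (mod 313)
22^3 ≡ 6 (mod 313)
22^4 ≡ 132 (mod 313)
22^6 ≡ 36 (mod 313)
22^8 ≡ 209 (mod 313)
22^12 ≡ 44 (mod 313)
22^13 ≡ 29 (mod 313)
22^24 ≡ 58 (mod 313)
22^26 ≡ 215 (mod 313)
22^39 ≡ 288 (mod 313)
22^52 ≡ 214 (mod 313)
22^78 ≡ 312 (mod 313)
22^104 ≡ 98 (mod 313)
22^156 ≡ 1 (mod 313) ✓
So ord_313(22) = 156.

156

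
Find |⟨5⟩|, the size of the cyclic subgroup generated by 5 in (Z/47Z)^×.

46

Since 5 ∈ (Z/47Z)^×, its order divides φ(47) = 47 − 1 = 46 = 2 · 23.
Divisors of 46: 1, 2, 23, 46.
Check 5^d mod 47 for each divisor in increasing order:
5^1 ≡ 5 (mod 47)
5^2 ≡ 25 (mod 47)
5^23 ≡ 46 (mod 47)
5^46 ≡ 1 (mod 47) ✓
Hence ord(5) = 46.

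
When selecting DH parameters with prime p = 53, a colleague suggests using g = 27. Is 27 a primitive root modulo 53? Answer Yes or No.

Yes

φ(53) = 53 − 1 = 52 = 2^2 · 13.
27 is a primitive root mod 53 iff 27^(φ(53)/q) ≢ 1 for every prime q | φ(53), i.e. q ∈ {2, 13}.
27^26 ≡ 52 (mod 53)  [q = 2: ≢ 1 ✓]
27^4 ≡ 10 (mod 53)  [q = 13: ≢ 1 ✓]
Every test exponent gives a nontrivial residue, hence 27 generates the full group.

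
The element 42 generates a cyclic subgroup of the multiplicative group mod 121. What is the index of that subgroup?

2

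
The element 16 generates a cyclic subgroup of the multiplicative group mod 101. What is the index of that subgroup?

4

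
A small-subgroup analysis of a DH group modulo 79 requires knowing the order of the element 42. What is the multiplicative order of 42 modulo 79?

39

Since 42 ∈ (Z/79Z)^×, its order divides φ(79) = 79 − 1 = 78 = 2 · 3 · 13.
Divisors of 78: 1, 2, 3, 6, 13, 26, 39, 78.
Compute 42^d (mod 79) for the divisors d until we hit 1:
42^1 ≡ 42
42^2 ≡ 26
42^3 ≡ 65
42^6 ≡ 38
42^13 ≡ 55
42^26 ≡ 23
42^39 ≡ 1
Hence ord(42) = 39.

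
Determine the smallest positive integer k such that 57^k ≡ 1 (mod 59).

29

By Lagrange's theorem, ord_59(57) divides φ(59) = 59 − 1 = 58 = 2 · 29.
Divisors of 58: 1, 2, 29, 58.
Evaluate successive powers at the divisors of 58:
57^1 ≡ 57 (mod 59)
57^2 ≡ 4 (mod 59)
57^29 ≡ 1 (mod 59) ✓
So ord_59(57) = 29.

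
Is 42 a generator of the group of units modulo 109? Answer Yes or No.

Yes

φ(109) = 109 − 1 = 108 = 2^2 · 3^3.
An element g generates (Z/109Z)^× iff g^(108/q) ≢ 1 (mod 109) for each prime q ∈ {2, 3}.
42^54 ≡ 108 (mod 109)  [q = 2: ≢ 1 ✓]
42^36 ≡ 45 (mod 109)  [q = 3: ≢ 1 ✓]
All checks pass, so 42 has order 108 and is a primitive root modulo 109.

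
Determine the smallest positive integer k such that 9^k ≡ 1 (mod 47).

23

The order of 9 must divide φ(47) = 47 − 1 = 46 = 2 · 23.
Divisors of 46: 1, 2, 23, 46.
Test each divisor d:
9^1 ≡ 9 (mod 47)
9^2 ≡ 34 (mod 47)
9^23 ≡ 1 (mod 47) ✓
Hence ord(9) = 23.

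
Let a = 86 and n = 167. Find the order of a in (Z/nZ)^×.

166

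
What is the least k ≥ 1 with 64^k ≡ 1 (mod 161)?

11

ord(64) | φ(161) = φ(7·23) = (7−1)·(23−1) = 6·22 = 132 = 2^2 · 3 · 11.
Divisors of 132: 1, 2, 3, 4, 6, 11, 12, 22, 33, 44, 66, 132.
Test each divisor d:
64^1 ≡ 64 (mod 161)
64^2 ≡ 71 (mod 161)
64^3 ≡ 36 (mod 161)
64^4 ≡ 50 (mod 161)
64^6 ≡ 8 (mod 161)
64^11 ≡ 1 (mod 161) ✓
The smallest such exponent is 11, so the order of 64 is 11.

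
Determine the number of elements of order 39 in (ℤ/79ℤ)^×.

24

φ(79) = 79 − 1 = 78 = 2 · 3 · 13.
Since (Z/79Z)^× is cyclic of order 78, the number of elements of order d is φ(d) when d | 78 and 0 otherwise.
39 = 3 · 13 divides 78, and φ(39) = 24.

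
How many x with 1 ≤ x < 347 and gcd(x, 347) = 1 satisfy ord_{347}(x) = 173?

φ(347) = 347 − 1 = 346 = 2 · 173.
Since (Z/347Z)^× is cyclic of order 346, the number of elements of order d is φ(d) when d | 346 and 0 otherwise.
173 | 346, and φ(173) = 173 − 1 = 172.

172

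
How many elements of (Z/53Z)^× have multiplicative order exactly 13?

12

φ(53) = 53 − 1 = 52 = 2^2 · 13.
Since (Z/53Z)^× is cyclic of order 52, the number of elements of order d is φ(d) when d | 52 and 0 otherwise.
13 | 52, and φ(13) = 13 − 1 = 12.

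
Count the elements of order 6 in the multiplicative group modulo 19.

2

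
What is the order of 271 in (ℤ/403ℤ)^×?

By Lagrange's theorem, ord_403(271) divides φ(403) = φ(13·31) = (13−1)·(31−1) = 12·30 = 360 = 2^3 · 3^2 · 5.
Divisors of 360: 1, 2, 3, 4, 5, 6, 8, 9, 10, 12, 15, 18, 20, 24, 30, 36, 40, 45, 60, 72, 90, 120, 180, 360.
Test each divisor d:
271^1 ≡ 271
271^2 ≡ 95
271^3 ≡ 356
271^4 ≡ 159
271^5 ≡ 371
271^6 ≡ 194
271^8 ≡ 295
271^9 ≡ 151
271^10 ≡ 218
271^12 ≡ 157
271^15 ≡ 278
271^18 ≡ 233
271^20 ≡ 373
271^24 ≡ 66
271^30 ≡ 311
271^36 ≡ 287
271^40 ≡ 94
271^45 ≡ 216
271^60 ≡ 1
The smallest such exponent is 60, so the order of 271 is 60.

60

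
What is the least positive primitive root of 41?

φ(41) = 41 − 1 = 40 = 2^3 · 5.
Test candidates g = 2, 3, … against the prime factors q ∈ {2, 5} of φ(41): g is a generator iff g^(40/q) ≢ 1 for every such q.
g = 2: 2^20 ≡ 1 — hits 1, so not a primitive root.
g = 3: 3^20 ≡ 40; 3^8 ≡ 1 — hits 1, so not a primitive root.
g = 4: 4^20 ≡ 1 — hits 1, so not a primitive root.
g = 5: 5^20 ≡ 1 — hits 1, so not a primitive root.
g = 6: 6^20 ≡ 40; 6^8 ≡ 10 — none is 1, so 6 is a primitive root.
So 6 is the smallest generator of (Z/41Z)^×.

6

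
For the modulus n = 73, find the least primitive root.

φ(73) = 73 − 1 = 72 = 2^3 · 3^2.
g is a primitive root iff g^(72/q) ≢ 1 (mod 73) for each prime q ∈ {2, 3}.
g = 2: 2^36 ≡ 1 — hits 1, so not a primitive root.
g = 3: 3^36 ≡ 1 — hits 1, so not a primitive root.
g = 4: 4^36 ≡ 1 — hits 1, so not a primitive root.
g = 5: 5^36 ≡ 72; 5^24 ≡ 8 — none is 1, so 5 is a primitive root.
So 5 is the smallest generator of (Z/73Z)^×.

5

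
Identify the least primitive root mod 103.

φ(103) = 103 − 1 = 102 = 2 · 3 · 17.
Test candidates g = 2, 3, … against the prime factors q ∈ {2, 3, 17} of φ(103): g is a generator iff g^(102/q) ≢ 1 for every such q.
g = 2: 2^51 ≡ 1 — hits 1, so not a primitive root.
g = 3: 3^51 ≡ 102; 3^34 ≡ 1 — hits 1, so not a primitive root.
g = 4: 4^51 ≡ 1 — hits 1, so not a primitive root.
g = 5: 5^51 ≡ 102; 5^34 ≡ 56; 5^6 ≡ 72 — none is 1, so 5 is a primitive root.
So 5 is the smallest generator of (Z/103Z)^×.

5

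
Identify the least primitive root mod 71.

7

φ(71) = 71 − 1 = 70 = 2 · 5 · 7.
g is a primitive root iff g^(70/q) ≢ 1 (mod 71) for each prime q ∈ {2, 5, 7}.
g = 2: 2^35 ≡ 1 — hits 1, so not a primitive root.
g = 3: 3^35 ≡ 1 — hits 1, so not a primitive root.
g = 4: 4^35 ≡ 1 — hits 1, so not a primitive root.
g = 5: 5^35 ≡ 1 — hits 1, so not a primitive root.
g = 6: 6^35 ≡ 1 — hits 1, so not a primitive root.
g = 7: 7^35 ≡ 70; 7^14 ≡ 54; 7^10 ≡ 45 — none is 1, so 7 is a primitive root.
The smallest primitive root modulo 71 is 7.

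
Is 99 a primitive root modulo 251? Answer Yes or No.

φ(251) = 251 − 1 = 250 = 2 · 5^3.
It suffices to check that the order of 99 is not a proper divisor of 250: compute 99^(250/q) for q ∈ {2, 5}.
99^125 ≡ 250 (mod 251)  [q = 2: ≢ 1 ✓]
99^50 ≡ 113 (mod 251)  [q = 5: ≢ 1 ✓]
None equal 1, so ord_251(99) = 250: 99 is a primitive root.

Yes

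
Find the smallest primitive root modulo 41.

6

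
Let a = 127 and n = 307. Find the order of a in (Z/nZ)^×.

153

By Lagrange's theorem, ord_307(127) divides φ(307) = 307 − 1 = 306 = 2 · 3^2 · 17.
Divisors of 306: 1, 2, 3, 6, 9, 17, 18, 34, 51, 102, 153, 306.
Compute 127^d (mod 307) for the divisors d until we hit 1:
127^1 ≡ 127 (mod 307)
127^2 ≡ 165 (mod 307)
127^3 ≡ 79 (mod 307)
127^6 ≡ 101 (mod 307)
127^9 ≡ 304 (mod 307)
127^17 ≡ 46 (mod 307)
127^18 ≡ 9 (mod 307)
127^34 ≡ 274 (mod 307)
127^51 ≡ 17 (mod 307)
127^102 ≡ 289 (mod 307)
127^153 ≡ 1 (mod 307) ✓
The smallest such exponent is 153, so the order of 127 is 153.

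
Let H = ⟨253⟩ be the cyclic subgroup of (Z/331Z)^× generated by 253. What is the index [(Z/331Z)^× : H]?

6

ord(253) | φ(331) = 331 − 1 = 330 = 2 · 3 · 5 · 11.
Divisors of 330: 1, 2, 3, 5, 6, 10, 11, 15, 22, 30, 33, 55, 66, 110, 165, 330.
Compute 253^d (mod 331) for the divisors d until we hit 1:
253^1 ≡ 253 (mod 331)
253^2 ≡ 126 (mod 331)
253^3 ≡ 102 (mod 331)
253^5 ≡ 274 (mod 331)
253^6 ≡ 143 (mod 331)
253^10 ≡ 270 (mod 331)
253^11 ≡ 124 (mod 331)
253^15 ≡ 167 (mod 331)
253^22 ≡ 150 (mod 331)
253^30 ≡ 85 (mod 331)
253^33 ≡ 64 (mod 331)
253^55 ≡ 1 (mod 331) ✓
Thus |⟨253⟩| = ord(253) = 55.
The index is φ(331) / ord(253) = 330 / 55 = 6.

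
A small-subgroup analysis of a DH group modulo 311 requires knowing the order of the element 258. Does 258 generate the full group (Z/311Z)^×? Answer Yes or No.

Yes

φ(311) = 311 − 1 = 310 = 2 · 5 · 31.
258 is a primitive root mod 311 iff 258^(φ(311)/q) ≢ 1 for every prime q | φ(311), i.e. q ∈ {2, 5, 31}.
258^155 ≡ 310 (mod 311)  [q = 2: ≢ 1 ✓]
258^62 ≡ 216 (mod 311)  [q = 5: ≢ 1 ✓]
258^10 ≡ 169 (mod 311)  [q = 31: ≢ 1 ✓]
None equal 1, so ord_311(258) = 310: 258 is a primitive root.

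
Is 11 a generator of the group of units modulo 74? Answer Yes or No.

φ(74) = φ(2)·φ(37) = 1·36 = 36 = 2^2 · 3^2.
It suffices to check that the order of 11 is not a proper divisor of 36: compute 11^(36/q) for q ∈ {2, 3}.
11^18 ≡ 1 (mod 74)  [q = 2: ≡ 1 ✗]
11^12 ≡ 1 (mod 74)  [q = 3: ≡ 1 ✗]
The check at q = 2 fails, so 11 generates a proper subgroup.

No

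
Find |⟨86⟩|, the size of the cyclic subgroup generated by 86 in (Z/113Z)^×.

112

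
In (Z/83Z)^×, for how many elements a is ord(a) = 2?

φ(83) = 83 − 1 = 82 = 2 · 41.
(Z/83Z)^× is cyclic (|G| = 82); a cyclic group of order m has exactly φ(d) elements of each order d | m, and none otherwise.
2 | 82, and φ(2) = 2 − 1 = 1.

1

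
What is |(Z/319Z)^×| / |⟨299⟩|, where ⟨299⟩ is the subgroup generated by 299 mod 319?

4

Since 299 ∈ (Z/319Z)^×, its order divides φ(319) = φ(11·29) = (11−1)·(29−1) = 10·28 = 280 = 2^3 · 5 · 7.
Divisors of 280: 1, 2, 4, 5, 7, 8, 10, 14, 20, 28, 35, 40, 56, 70, 140, 280.
Evaluate successive powers at the divisors of 280:
299^1 ≡ 299 (mod 319)
299^2 ≡ 81 (mod 319)
299^4 ≡ 181 (mod 319)
299^5 ≡ 208 (mod 319)
299^7 ≡ 260 (mod 319)
299^8 ≡ 223 (mod 319)
299^10 ≡ 199 (mod 319)
299^14 ≡ 291 (mod 319)
299^20 ≡ 45 (mod 319)
299^28 ≡ 146 (mod 319)
299^35 ≡ 318 (mod 319)
299^40 ≡ 111 (mod 319)
299^56 ≡ 262 (mod 319)
299^70 ≡ 1 (mod 319) ✓
The order of 299 is 70, so the subgroup it generates has 70 elements.
The index is φ(319) / ord(299) = 280 / 70 = 4.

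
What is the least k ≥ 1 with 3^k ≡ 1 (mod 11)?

The order of 3 must divide φ(11) = 11 − 1 = 10 = 2 · 5.
Divisors of 10: 1, 2, 5, 10.
Test each divisor d:
3^1 ≡ 3 (mod 11)
3^2 ≡ 9 (mod 11)
3^5 ≡ 1 (mod 11) ✓
So ord_11(3) = 5.

5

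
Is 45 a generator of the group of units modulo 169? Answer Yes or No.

Yes

φ(169) = φ(13^2) = 13·(13−1) = 156 = 2^2 · 3 · 13.
Test 45^(156/q) mod 169 for each prime factor q of 156:
45^78 ≡ 168 (mod 169)  [q = 2: ≢ 1 ✓]
45^52 ≡ 22 (mod 169)  [q = 3: ≢ 1 ✓]
45^12 ≡ 53 (mod 169)  [q = 13: ≢ 1 ✓]
None equal 1, so ord_169(45) = 156: 45 is a primitive root.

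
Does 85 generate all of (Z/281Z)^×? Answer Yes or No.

No

φ(281) = 281 − 1 = 280 = 2^3 · 5 · 7.
85 is a primitive root mod 281 iff 85^(φ(281)/q) ≢ 1 for every prime q | φ(281), i.e. q ∈ {2, 5, 7}.
85^140 ≡ 1 (mod 281)  [q = 2: ≡ 1 ✗]
85^56 ≡ 90 (mod 281)  [q = 5: ≢ 1 ✓]
85^40 ≡ 181 (mod 281)  [q = 7: ≢ 1 ✓]
85^140 ≡ 1 shows ord(85) | 140, strictly less than φ(281); not a primitive root.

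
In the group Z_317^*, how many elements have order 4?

2

φ(317) = 317 − 1 = 316 = 2^2 · 79.
(Z/317Z)^× is cyclic (|G| = 316); a cyclic group of order m has exactly φ(d) elements of each order d | m, and none otherwise.
4 = 2^2 divides 316, and φ(4) = 2.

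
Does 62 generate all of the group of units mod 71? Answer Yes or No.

Yes

φ(71) = 71 − 1 = 70 = 2 · 5 · 7.
62 is a primitive root mod 71 iff 62^(φ(71)/q) ≢ 1 for every prime q | φ(71), i.e. q ∈ {2, 5, 7}.
62^35 ≡ 70 (mod 71)  [q = 2: ≢ 1 ✓]
62^14 ≡ 5 (mod 71)  [q = 5: ≢ 1 ✓]
62^10 ≡ 32 (mod 71)  [q = 7: ≢ 1 ✓]
All checks pass, so 62 has order 70 and is a primitive root modulo 71.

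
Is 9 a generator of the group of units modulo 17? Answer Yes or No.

φ(17) = 17 − 1 = 16 = 2^4.
9 is a primitive root mod 17 iff 9^(φ(17)/q) ≢ 1 for every prime q | φ(17), i.e. q ∈ {2}.
9^8 ≡ 1 (mod 17)  [q = 2: ≡ 1 ✗]
Since 9^8 ≡ 1, the order of 9 divides 8 < 16, so 9 is not a primitive root.

No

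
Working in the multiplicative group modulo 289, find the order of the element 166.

ord(166) | φ(289) = φ(17^2) = 17·(17−1) = 272 = 2^4 · 17.
Divisors of 272: 1, 2, 4, 8, 16, 17, 34, 68, 136, 272.
Check 166^d mod 289 for each divisor in increasing order:
166^1 ≡ 166 (mod 289)
166^2 ≡ 101 (mod 289)
166^4 ≡ 86 (mod 289)
166^8 ≡ 171 (mod 289)
166^16 ≡ 52 (mod 289)
166^17 ≡ 251 (mod 289)
166^34 ≡ 288 (mod 289)
166^68 ≡ 1 (mod 289) ✓
Therefore the multiplicative order of 166 modulo 289 is 68.

68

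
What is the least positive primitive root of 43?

3

φ(43) = 43 − 1 = 42 = 2 · 3 · 7.
Test candidates g = 2, 3, … against the prime factors q ∈ {2, 3, 7} of φ(43): g is a generator iff g^(42/q) ≢ 1 for every such q.
g = 2: 2^21 ≡ 42; 2^14 ≡ 1 — hits 1, so not a primitive root.
g = 3: 3^21 ≡ 42; 3^14 ≡ 36; 3^6 ≡ 41 — none is 1, so 3 is a primitive root.
The smallest primitive root modulo 43 is 3.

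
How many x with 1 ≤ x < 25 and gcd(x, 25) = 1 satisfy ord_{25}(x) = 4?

φ(25) = φ(5^2) = 5·(5−1) = 20 = 2^2 · 5.
Since (Z/25Z)^× is cyclic of order 20, the number of elements of order d is φ(d) when d | 20 and 0 otherwise.
4 = 2^2 divides 20, and φ(4) = 2.

2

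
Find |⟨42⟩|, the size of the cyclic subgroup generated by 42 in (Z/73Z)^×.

The order of 42 must divide φ(73) = 73 − 1 = 72 = 2^3 · 3^2.
Divisors of 72: 1, 2, 3, 4, 6, 8, 9, 12, 18, 24, 36, 72.
Check 42^d mod 73 for each divisor in increasing order:
42^1 ≡ 42
42^2 ≡ 12
42^3 ≡ 66
42^4 ≡ 71
42^6 ≡ 49
42^8 ≡ 4
42^9 ≡ 22
42^12 ≡ 65
42^18 ≡ 46
42^24 ≡ 64
42^36 ≡ 72
42^72 ≡ 1
Hence ord(42) = 72.

72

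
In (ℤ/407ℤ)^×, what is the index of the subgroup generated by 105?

Since 105 ∈ (Z/407Z)^×, its order divides φ(407) = φ(11·37) = (11−1)·(37−1) = 10·36 = 360 = 2^3 · 3^2 · 5.
Divisors of 360: 1, 2, 3, 4, 5, 6, 8, 9, 10, 12, 15, 18, 20, 24, 30, 36, 40, 45, 60, 72, 90, 120, 180, 360.
Compute 105^d (mod 407) for the divisors d until we hit 1:
105^1 ≡ 105
105^2 ≡ 36
105^3 ≡ 117
105^4 ≡ 75
105^5 ≡ 142
105^6 ≡ 258
105^8 ≡ 334
105^9 ≡ 68
105^10 ≡ 221
105^12 ≡ 223
105^15 ≡ 43
105^18 ≡ 147
105^20 ≡ 1
So ord_407(105) = 20, hence |⟨105⟩| = 20.
The index is φ(407) / ord(105) = 360 / 20 = 18.

18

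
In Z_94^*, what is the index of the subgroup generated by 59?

2

By Lagrange's theorem, ord_94(59) divides φ(94) = φ(2)·φ(47) = 1·46 = 46 = 2 · 23.
Divisors of 46: 1, 2, 23, 46.
Test each divisor d:
59^1 ≡ 59
59^2 ≡ 3
59^23 ≡ 1
Thus |⟨59⟩| = ord(59) = 23.
The index is φ(94) / ord(59) = 46 / 23 = 2.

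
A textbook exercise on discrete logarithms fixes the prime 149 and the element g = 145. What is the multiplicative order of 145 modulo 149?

37

The order of 145 must divide φ(149) = 149 − 1 = 148 = 2^2 · 37.
Divisors of 148: 1, 2, 4, 37, 74, 148.
Test each divisor d:
145^1 ≡ 145 (mod 149)
145^2 ≡ 16 (mod 149)
145^4 ≡ 107 (mod 149)
145^37 ≡ 1 (mod 149) ✓
Therefore the multiplicative order of 145 modulo 149 is 37.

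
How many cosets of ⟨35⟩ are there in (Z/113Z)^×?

7

By Lagrange's theorem, ord_113(35) divides φ(113) = 113 − 1 = 112 = 2^4 · 7.
Divisors of 112: 1, 2, 4, 7, 8, 14, 16, 28, 56, 112.
Evaluate successive powers at the divisors of 112:
35^1 ≡ 35 (mod 113)
35^2 ≡ 95 (mod 113)
35^4 ≡ 98 (mod 113)
35^7 ≡ 71 (mod 113)
35^8 ≡ 112 (mod 113)
35^14 ≡ 69 (mod 113)
35^16 ≡ 1 (mod 113) ✓
So ord_113(35) = 16, hence |⟨35⟩| = 16.
The index is φ(113) / ord(35) = 112 / 16 = 7.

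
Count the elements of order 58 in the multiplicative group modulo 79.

0

φ(79) = 79 − 1 = 78 = 2 · 3 · 13.
In a cyclic group of order 78, there are φ(d) elements of order d for each divisor d of 78, and zero for non-divisors.
58 does not divide 78, so no element of (Z/79Z)^× has order 58.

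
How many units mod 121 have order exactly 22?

10

φ(121) = φ(11^2) = 11·(11−1) = 110 = 2 · 5 · 11.
In a cyclic group of order 110, there are φ(d) elements of order d for each divisor d of 110, and zero for non-divisors.
22 = 2 · 11 divides 110, and φ(22) = 10.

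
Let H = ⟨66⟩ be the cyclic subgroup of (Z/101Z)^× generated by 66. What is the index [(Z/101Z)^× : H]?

1

The order of 66 must divide φ(101) = 101 − 1 = 100 = 2^2 · 5^2.
Divisors of 100: 1, 2, 4, 5, 10, 20, 25, 50, 100.
Check 66^d mod 101 for each divisor in increasing order:
66^1 ≡ 66 (mod 101)
66^2 ≡ 13 (mod 101)
66^4 ≡ 68 (mod 101)
66^5 ≡ 44 (mod 101)
66^10 ≡ 17 (mod 101)
66^20 ≡ 87 (mod 101)
66^25 ≡ 91 (mod 101)
66^50 ≡ 100 (mod 101)
66^100 ≡ 1 (mod 101) ✓
Thus |⟨66⟩| = ord(66) = 100.
[(Z/101Z)^× : ⟨66⟩] = 100/100 = 1.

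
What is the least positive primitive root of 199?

φ(199) = 199 − 1 = 198 = 2 · 3^2 · 11.
Test candidates g = 2, 3, … against the prime factors q ∈ {2, 3, 11} of φ(199): g is a generator iff g^(198/q) ≢ 1 for every such q.
g = 2: 2^99 ≡ 1 — hits 1, so not a primitive root.
g = 3: 3^99 ≡ 198; 3^66 ≡ 106; 3^18 ≡ 125 — none is 1, so 3 is a primitive root.
Hence the least primitive root of 199 is 3.

3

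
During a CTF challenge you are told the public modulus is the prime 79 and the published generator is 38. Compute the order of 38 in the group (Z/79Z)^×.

13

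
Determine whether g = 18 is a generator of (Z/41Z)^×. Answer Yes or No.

φ(41) = 41 − 1 = 40 = 2^3 · 5.
An element g generates (Z/41Z)^× iff g^(40/q) ≢ 1 (mod 41) for each prime q ∈ {2, 5}.
18^20 ≡ 1 (mod 41)  [q = 2: ≡ 1 ✗]
18^8 ≡ 10 (mod 41)  [q = 5: ≢ 1 ✓]
The check at q = 2 fails, so 18 generates a proper subgroup.

No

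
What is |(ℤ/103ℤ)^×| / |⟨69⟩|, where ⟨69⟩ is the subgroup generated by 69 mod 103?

3

ord(69) | φ(103) = 103 − 1 = 102 = 2 · 3 · 17.
Divisors of 102: 1, 2, 3, 6, 17, 34, 51, 102.
Test each divisor d:
69^1 ≡ 69
69^2 ≡ 23
69^3 ≡ 42
69^6 ≡ 13
69^17 ≡ 102
69^34 ≡ 1
The order of 69 is 34, so the subgroup it generates has 34 elements.
[(Z/103Z)^× : ⟨69⟩] = 102/34 = 3.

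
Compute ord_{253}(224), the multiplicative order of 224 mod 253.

By Lagrange's theorem, ord_253(224) divides φ(253) = φ(11·23) = (11−1)·(23−1) = 10·22 = 220 = 2^2 · 5 · 11.
Divisors of 220: 1, 2, 4, 5, 10, 11, 20, 22, 44, 55, 110, 220.
Check 224^d mod 253 for each divisor in increasing order:
224^1 ≡ 224 (mod 253)
224^2 ≡ 82 (mod 253)
224^4 ≡ 146 (mod 253)
224^5 ≡ 67 (mod 253)
224^10 ≡ 188 (mod 253)
224^11 ≡ 114 (mod 253)
224^20 ≡ 177 (mod 253)
224^22 ≡ 93 (mod 253)
224^44 ≡ 47 (mod 253)
224^55 ≡ 45 (mod 253)
224^110 ≡ 1 (mod 253) ✓
Hence ord(224) = 110.

110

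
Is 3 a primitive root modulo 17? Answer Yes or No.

φ(17) = 17 − 1 = 16 = 2^4.
Test 3^(16/q) mod 17 for each prime factor q of 16:
3^8 ≡ 16 (mod 17)  [q = 2: ≢ 1 ✓]
None equal 1, so ord_17(3) = 16: 3 is a primitive root.

Yes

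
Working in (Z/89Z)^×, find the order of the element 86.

By Lagrange's theorem, ord_89(86) divides φ(89) = 89 − 1 = 88 = 2^3 · 11.
Divisors of 88: 1, 2, 4, 8, 11, 22, 44, 88.
Compute 86^d (mod 89) for the divisors d until we hit 1:
86^1 ≡ 86
86^2 ≡ 9
86^4 ≡ 81
86^8 ≡ 64
86^11 ≡ 52
86^22 ≡ 34
86^44 ≡ 88
86^88 ≡ 1
Hence ord(86) = 88.

88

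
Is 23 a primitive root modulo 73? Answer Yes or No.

No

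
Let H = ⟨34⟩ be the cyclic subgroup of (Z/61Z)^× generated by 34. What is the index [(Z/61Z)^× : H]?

12

ord(34) | φ(61) = 61 − 1 = 60 = 2^2 · 3 · 5.
Divisors of 60: 1, 2, 3, 4, 5, 6, 10, 12, 15, 20, 30, 60.
Test each divisor d:
34^1 ≡ 34 (mod 61)
34^2 ≡ 58 (mod 61)
34^3 ≡ 20 (mod 61)
34^4 ≡ 9 (mod 61)
34^5 ≡ 1 (mod 61) ✓
Thus |⟨34⟩| = ord(34) = 5.
Index = |(Z/61Z)^×| / |⟨34⟩| = 60 / 5 = 12.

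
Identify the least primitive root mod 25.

2

φ(25) = φ(5^2) = 5·(5−1) = 20 = 2^2 · 5.
g is a primitive root iff g^(20/q) ≢ 1 (mod 25) for each prime q ∈ {2, 5}.
g = 2: 2^10 ≡ 24; 2^4 ≡ 16 — none is 1, so 2 is a primitive root.
Hence the least primitive root of 25 is 2.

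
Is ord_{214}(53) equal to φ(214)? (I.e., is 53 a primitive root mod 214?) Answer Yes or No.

No

φ(214) = φ(2)·φ(107) = 1·106 = 106 = 2 · 53.
An element g generates (Z/214Z)^× iff g^(106/q) ≢ 1 (mod 214) for each prime q ∈ {2, 53}.
53^53 ≡ 1 (mod 214)  [q = 2: ≡ 1 ✗]
53^2 ≡ 27 (mod 214)  [q = 53: ≢ 1 ✓]
Since 53^53 ≡ 1, the order of 53 divides 53 < 106, so 53 is not a primitive root.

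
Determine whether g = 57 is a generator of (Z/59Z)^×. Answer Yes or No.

No

φ(59) = 59 − 1 = 58 = 2 · 29.
Test 57^(58/q) mod 59 for each prime factor q of 58:
57^29 ≡ 1 (mod 59)  [q = 2: ≡ 1 ✗]
57^2 ≡ 4 (mod 59)  [q = 29: ≢ 1 ✓]
57^29 ≡ 1 shows ord(57) | 29, strictly less than φ(59); not a primitive root.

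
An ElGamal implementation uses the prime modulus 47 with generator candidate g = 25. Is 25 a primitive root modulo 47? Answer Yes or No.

No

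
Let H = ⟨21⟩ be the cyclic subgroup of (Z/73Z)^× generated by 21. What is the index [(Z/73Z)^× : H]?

The order of 21 must divide φ(73) = 73 − 1 = 72 = 2^3 · 3^2.
Divisors of 72: 1, 2, 3, 4, 6, 8, 9, 12, 18, 24, 36, 72.
Compute 21^d (mod 73) for the divisors d until we hit 1:
21^1 ≡ 21
21^2 ≡ 3
21^3 ≡ 63
21^4 ≡ 9
21^6 ≡ 27
21^8 ≡ 8
21^9 ≡ 22
21^12 ≡ 72
21^18 ≡ 46
21^24 ≡ 1
The order of 21 is 24, so the subgroup it generates has 24 elements.
Index = |(Z/73Z)^×| / |⟨21⟩| = 72 / 24 = 3.

3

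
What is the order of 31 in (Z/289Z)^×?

272

The order of 31 must divide φ(289) = φ(17^2) = 17·(17−1) = 272 = 2^4 · 17.
Divisors of 272: 1, 2, 4, 8, 16, 17, 34, 68, 136, 272.
Test each divisor d:
31^1 ≡ 31
31^2 ≡ 94
31^4 ≡ 166
31^8 ≡ 101
31^16 ≡ 86
31^17 ≡ 65
31^34 ≡ 179
31^68 ≡ 251
31^136 ≡ 288
31^272 ≡ 1
Hence ord(31) = 272.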